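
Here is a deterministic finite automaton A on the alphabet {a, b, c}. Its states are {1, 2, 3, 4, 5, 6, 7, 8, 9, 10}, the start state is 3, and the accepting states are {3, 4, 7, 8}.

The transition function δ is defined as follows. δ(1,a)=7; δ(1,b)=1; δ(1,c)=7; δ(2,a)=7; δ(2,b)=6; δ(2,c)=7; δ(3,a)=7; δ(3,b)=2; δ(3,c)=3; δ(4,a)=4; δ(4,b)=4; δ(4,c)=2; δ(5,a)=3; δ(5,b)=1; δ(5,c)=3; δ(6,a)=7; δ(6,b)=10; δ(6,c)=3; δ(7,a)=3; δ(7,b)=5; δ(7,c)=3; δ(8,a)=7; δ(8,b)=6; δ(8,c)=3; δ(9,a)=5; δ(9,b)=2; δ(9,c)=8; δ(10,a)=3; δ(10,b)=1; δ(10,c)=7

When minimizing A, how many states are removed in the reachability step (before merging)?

Starting at 3 and following transitions, the reachable set is {1, 2, 3, 5, 6, 7, 10}. That leaves 4, 8, 9 unreachable — 3 in total.

3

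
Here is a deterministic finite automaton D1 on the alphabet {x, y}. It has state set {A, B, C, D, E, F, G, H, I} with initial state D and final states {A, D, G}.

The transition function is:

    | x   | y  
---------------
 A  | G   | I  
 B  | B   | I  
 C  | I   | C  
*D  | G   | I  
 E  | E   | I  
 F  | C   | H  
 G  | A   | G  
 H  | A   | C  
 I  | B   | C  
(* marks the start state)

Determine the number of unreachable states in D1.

3

No path from D leads to E, F, H; the other 6 states are all reachable.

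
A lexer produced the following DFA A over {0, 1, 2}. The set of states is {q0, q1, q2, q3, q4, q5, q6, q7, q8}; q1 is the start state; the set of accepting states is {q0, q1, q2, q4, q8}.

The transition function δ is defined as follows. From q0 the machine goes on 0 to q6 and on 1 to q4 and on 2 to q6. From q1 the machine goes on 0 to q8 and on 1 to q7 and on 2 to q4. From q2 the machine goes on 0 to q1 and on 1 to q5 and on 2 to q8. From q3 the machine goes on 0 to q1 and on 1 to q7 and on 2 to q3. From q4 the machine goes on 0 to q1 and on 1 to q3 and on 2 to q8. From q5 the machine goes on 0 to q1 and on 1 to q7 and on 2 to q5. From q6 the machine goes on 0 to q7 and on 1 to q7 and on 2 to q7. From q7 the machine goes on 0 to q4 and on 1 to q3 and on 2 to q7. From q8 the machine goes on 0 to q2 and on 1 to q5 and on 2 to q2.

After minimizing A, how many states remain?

2

First remove the unreachable states {q0,q6}; 7 states remain.
Start with accepting vs non-accepting: {q1,q2,q4,q8} | {q3,q5,q7}.
The partition is now stable with 2 blocks: {q1,q2,q4,q8} | {q3,q5,q7}.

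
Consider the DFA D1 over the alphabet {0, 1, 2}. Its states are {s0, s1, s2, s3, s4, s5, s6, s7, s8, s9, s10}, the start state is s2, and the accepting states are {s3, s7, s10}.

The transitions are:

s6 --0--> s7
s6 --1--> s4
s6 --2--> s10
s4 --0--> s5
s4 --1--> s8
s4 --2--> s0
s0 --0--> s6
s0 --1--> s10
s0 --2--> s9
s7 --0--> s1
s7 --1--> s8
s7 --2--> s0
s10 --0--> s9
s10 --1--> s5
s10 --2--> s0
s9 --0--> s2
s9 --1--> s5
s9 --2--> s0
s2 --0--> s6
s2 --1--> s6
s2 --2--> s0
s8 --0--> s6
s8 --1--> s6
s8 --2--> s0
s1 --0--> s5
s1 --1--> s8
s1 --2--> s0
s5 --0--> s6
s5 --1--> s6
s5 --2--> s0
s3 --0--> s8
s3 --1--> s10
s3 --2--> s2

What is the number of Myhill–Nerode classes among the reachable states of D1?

States {s3} cannot be reached from the start state, so discard them.
Start with accepting vs non-accepting: {s7,s10} | {s0,s1,s2,s4,s5,s6,s8,s9}.
Split {s0,s1,s2,s4,s5,s6,s8,s9} by δ(·,0) → {s0,s1,s2,s4,s5,s8,s9} and {s6}.
On input 0, block {s0,s1,s2,s4,s5,s8,s9} splits into {s0,s2,s5,s8} and {s1,s4,s9}.
Split {s0,s2,s5,s8} by δ(·,1) → {s2,s5,s8} and {s0}.
No further refinement is possible. Final partition (5 blocks): {s7,s10} | {s2,s5,s8} | {s6} | {s1,s4,s9} | {s0}.

5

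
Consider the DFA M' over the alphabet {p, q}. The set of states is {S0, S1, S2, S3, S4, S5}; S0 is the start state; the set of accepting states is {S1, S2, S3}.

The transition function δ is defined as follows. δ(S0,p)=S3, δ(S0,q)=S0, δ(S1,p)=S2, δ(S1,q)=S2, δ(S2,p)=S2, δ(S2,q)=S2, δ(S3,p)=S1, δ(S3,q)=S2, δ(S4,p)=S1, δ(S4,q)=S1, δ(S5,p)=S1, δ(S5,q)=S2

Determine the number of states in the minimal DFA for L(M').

States {S4,S5} cannot be reached from the start state, so discard them.
Start with accepting vs non-accepting: {S1,S2,S3} | {S0}.
No further refinement is possible. Final partition (2 blocks): {S1,S2,S3} | {S0}.

2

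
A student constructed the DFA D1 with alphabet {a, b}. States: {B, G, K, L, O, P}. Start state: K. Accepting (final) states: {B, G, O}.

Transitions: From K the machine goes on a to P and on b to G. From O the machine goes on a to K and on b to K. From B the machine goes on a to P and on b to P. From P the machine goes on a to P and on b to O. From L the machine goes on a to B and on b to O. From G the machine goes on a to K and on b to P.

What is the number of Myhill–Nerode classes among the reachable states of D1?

First remove the unreachable states {B,L}; 4 states remain.
P0 = {G,O} | {K,P}.
No further refinement is possible. Final partition (2 blocks): {G,O} | {K,P}.

2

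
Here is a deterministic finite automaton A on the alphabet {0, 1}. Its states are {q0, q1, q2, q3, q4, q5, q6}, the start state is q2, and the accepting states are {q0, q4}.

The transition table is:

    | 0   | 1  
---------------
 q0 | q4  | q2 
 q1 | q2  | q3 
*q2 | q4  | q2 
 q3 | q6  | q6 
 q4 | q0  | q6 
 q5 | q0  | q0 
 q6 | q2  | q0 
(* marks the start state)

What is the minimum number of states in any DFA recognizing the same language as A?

First remove the unreachable states {q1,q3,q5}; 4 states remain.
Initial partition by acceptance: {q0,q4} | {q2,q6}.
On input 0, block {q2,q6} splits into {q2} and {q6}.
On input 1, block {q0,q4} splits into {q0} and {q4}.
The partition is now stable with 4 blocks: {q0} | {q2} | {q6} | {q4}.

4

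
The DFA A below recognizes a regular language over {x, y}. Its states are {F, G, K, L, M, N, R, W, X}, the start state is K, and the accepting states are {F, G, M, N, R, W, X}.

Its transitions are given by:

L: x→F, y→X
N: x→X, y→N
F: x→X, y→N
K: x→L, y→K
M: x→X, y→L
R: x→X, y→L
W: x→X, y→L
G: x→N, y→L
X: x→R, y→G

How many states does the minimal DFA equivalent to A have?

States {M,W} cannot be reached from the start state, so discard them.
Initial partition by acceptance: {F,G,N,R,X} | {K,L}.
Split {F,G,N,R,X} by δ(·,y) → {F,N,X} and {G,R}.
Refine {F,N,X} on symbol x: members go to different blocks, giving {F,N} and {X}.
Split {K,L} by δ(·,x) → {L} and {K}.
Refine {G,R} on symbol x: members go to different blocks, giving {G} and {R}.
The partition is now stable with 6 blocks: {F,N} | {L} | {G} | {X} | {K} | {R}.

6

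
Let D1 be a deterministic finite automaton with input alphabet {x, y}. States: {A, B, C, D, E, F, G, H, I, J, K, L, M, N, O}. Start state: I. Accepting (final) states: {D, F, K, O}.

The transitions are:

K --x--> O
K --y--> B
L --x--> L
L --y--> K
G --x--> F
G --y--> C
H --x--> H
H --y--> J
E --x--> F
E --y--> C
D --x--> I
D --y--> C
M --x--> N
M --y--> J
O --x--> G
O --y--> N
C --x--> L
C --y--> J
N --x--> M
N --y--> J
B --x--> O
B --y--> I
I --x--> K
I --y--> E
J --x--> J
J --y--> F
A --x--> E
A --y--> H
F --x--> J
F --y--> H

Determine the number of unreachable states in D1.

BFS from I reaches {B, C, E, F, G, H, I, J, K, L, M, N, O}; the 2 state(s) A, D are never visited.

2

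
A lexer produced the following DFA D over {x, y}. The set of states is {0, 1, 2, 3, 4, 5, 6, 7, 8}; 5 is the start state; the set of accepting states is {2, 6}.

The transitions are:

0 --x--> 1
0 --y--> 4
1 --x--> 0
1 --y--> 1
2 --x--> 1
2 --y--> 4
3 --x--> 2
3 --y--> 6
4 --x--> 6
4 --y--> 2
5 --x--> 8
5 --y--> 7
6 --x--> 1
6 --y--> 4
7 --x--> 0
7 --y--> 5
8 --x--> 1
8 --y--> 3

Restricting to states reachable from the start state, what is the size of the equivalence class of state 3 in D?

Start with accepting vs non-accepting: {2,6} | {0,1,3,4,5,7,8}.
Split {0,1,3,4,5,7,8} by δ(·,x) → {0,1,5,7,8} and {3,4}.
Refine {0,1,5,7,8} on symbol y: members go to different blocks, giving {1,5,7} and {0,8}.
No further refinement is possible. Final partition (4 blocks): {2,6} | {1,5,7} | {3,4} | {0,8}.
The equivalence class containing 3 is {3,4}, of size 2.

2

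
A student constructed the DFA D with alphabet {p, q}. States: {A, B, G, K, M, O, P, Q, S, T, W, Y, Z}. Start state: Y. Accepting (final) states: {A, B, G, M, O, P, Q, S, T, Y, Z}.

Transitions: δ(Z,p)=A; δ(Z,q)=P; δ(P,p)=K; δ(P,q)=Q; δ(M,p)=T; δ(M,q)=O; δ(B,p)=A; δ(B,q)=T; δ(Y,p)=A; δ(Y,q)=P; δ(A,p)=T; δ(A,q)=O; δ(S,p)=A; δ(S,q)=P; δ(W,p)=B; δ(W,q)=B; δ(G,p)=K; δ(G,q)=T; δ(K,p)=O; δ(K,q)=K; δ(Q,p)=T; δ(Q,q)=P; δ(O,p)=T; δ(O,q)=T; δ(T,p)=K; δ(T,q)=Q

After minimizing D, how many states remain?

5

Reachable states from the start: {A,K,O,P,Q,T,Y}. Unreachable: {B,G,M,S,W,Z} — drop them.
Initial partition by acceptance: {A,O,P,Q,T,Y} | {K}.
Refine {A,O,P,Q,T,Y} on symbol p: members go to different blocks, giving {A,O,Q,Y} and {P,T}.
On input p, block {A,O,Q,Y} splits into {A,O,Q} and {Y}.
On input q, block {A,O,Q} splits into {O,Q} and {A}.
The partition is now stable with 5 blocks: {O,Q} | {K} | {P,T} | {Y} | {A}.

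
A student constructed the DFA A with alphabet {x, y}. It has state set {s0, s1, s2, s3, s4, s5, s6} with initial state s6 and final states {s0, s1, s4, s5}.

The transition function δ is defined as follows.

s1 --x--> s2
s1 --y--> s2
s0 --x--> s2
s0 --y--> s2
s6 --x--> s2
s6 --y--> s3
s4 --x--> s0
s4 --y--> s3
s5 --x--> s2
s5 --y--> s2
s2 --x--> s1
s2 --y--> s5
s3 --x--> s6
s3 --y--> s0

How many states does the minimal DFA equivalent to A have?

Reachable states from the start: {s0,s1,s2,s3,s5,s6}. Unreachable: {s4} — drop them.
Start with accepting vs non-accepting: {s0,s1,s5} | {s2,s3,s6}.
Split {s2,s3,s6} by δ(·,x) → {s3,s6} and {s2}.
Split {s3,s6} by δ(·,x) → {s3} and {s6}.
No further refinement is possible. Final partition (4 blocks): {s0,s1,s5} | {s3} | {s2} | {s6}.

4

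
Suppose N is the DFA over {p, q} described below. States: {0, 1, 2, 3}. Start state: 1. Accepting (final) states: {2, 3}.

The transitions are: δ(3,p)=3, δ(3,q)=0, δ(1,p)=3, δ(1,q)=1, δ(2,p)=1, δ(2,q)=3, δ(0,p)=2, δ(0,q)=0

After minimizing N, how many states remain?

4

Every state is reachable, so we keep all 4.
Start with accepting vs non-accepting: {2,3} | {0,1}.
On input p, block {2,3} splits into {2} and {3}.
Split {0,1} by δ(·,p) → {0} and {1}.
Stable partition: {2} | {0} | {3} | {1} — 4 equivalence classes.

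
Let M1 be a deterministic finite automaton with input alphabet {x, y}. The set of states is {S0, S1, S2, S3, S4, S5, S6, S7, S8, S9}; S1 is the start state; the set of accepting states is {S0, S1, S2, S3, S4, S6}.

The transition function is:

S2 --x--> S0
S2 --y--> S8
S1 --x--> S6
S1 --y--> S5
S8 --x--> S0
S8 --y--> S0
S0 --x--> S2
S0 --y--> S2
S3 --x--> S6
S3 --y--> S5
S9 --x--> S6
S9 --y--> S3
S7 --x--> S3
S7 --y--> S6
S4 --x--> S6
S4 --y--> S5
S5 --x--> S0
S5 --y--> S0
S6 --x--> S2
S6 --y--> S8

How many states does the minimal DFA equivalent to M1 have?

5

Reachable states from the start: {S0,S1,S2,S5,S6,S8}. Unreachable: {S3,S4,S7,S9} — drop them.
Initial partition by acceptance: {S0,S1,S2,S6} | {S5,S8}.
Refine {S0,S1,S2,S6} on symbol y: members go to different blocks, giving {S1,S2,S6} and {S0}.
Split {S1,S2,S6} by δ(·,x) → {S1,S6} and {S2}.
On input x, block {S1,S6} splits into {S1} and {S6}.
No further refinement is possible. Final partition (5 blocks): {S1} | {S5,S8} | {S0} | {S2} | {S6}.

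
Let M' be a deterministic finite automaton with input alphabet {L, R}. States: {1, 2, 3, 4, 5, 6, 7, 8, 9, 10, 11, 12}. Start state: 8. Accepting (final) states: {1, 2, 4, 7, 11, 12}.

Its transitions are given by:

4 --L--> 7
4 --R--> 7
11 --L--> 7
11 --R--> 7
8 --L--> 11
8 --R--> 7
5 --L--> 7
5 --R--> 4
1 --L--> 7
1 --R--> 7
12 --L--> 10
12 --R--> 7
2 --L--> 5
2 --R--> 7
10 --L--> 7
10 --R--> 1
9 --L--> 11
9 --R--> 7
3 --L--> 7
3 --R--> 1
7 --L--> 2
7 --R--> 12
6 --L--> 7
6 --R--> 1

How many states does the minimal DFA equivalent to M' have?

Reachable states from the start: {1,2,4,5,7,8,10,11,12}. Unreachable: {3,6,9} — drop them.
Start with accepting vs non-accepting: {1,2,4,7,11,12} | {5,8,10}.
On input L, block {1,2,4,7,11,12} splits into {1,4,7,11} and {2,12}.
Split {1,4,7,11} by δ(·,L) → {1,4,11} and {7}.
Split {5,8,10} by δ(·,L) → {5,10} and {8}.
Stable partition: {1,4,11} | {5,10} | {2,12} | {7} | {8} — 5 equivalence classes.

5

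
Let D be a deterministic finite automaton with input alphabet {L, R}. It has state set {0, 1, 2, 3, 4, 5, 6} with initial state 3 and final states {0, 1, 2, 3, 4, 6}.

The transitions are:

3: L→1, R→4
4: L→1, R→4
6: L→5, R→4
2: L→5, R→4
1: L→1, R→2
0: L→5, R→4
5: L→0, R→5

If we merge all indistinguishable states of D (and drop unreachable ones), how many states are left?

4

First remove the unreachable states {6}; 6 states remain.
Initial partition by acceptance: {0,1,2,3,4} | {5}.
On input L, block {0,1,2,3,4} splits into {1,3,4} and {0,2}.
On input R, block {1,3,4} splits into {3,4} and {1}.
No further refinement is possible. Final partition (4 blocks): {3,4} | {5} | {0,2} | {1}.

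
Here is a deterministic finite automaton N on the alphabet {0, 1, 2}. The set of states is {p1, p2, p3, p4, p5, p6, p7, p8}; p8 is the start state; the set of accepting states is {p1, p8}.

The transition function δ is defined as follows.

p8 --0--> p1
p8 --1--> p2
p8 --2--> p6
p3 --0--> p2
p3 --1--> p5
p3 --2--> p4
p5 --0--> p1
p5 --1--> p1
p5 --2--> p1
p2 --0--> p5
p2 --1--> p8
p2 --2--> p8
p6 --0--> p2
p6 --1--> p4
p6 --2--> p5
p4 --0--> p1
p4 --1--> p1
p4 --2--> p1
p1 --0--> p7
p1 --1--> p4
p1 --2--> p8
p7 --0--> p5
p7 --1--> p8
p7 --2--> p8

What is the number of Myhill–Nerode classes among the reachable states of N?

5

First remove the unreachable states {p3}; 7 states remain.
Initial partition by acceptance: {p1,p8} | {p2,p4,p5,p6,p7}.
Split {p1,p8} by δ(·,0) → {p1} and {p8}.
On input 0, block {p2,p4,p5,p6,p7} splits into {p2,p6,p7} and {p4,p5}.
Split {p2,p6,p7} by δ(·,0) → {p2,p7} and {p6}.
No further refinement is possible. Final partition (5 blocks): {p1} | {p2,p7} | {p8} | {p4,p5} | {p6}.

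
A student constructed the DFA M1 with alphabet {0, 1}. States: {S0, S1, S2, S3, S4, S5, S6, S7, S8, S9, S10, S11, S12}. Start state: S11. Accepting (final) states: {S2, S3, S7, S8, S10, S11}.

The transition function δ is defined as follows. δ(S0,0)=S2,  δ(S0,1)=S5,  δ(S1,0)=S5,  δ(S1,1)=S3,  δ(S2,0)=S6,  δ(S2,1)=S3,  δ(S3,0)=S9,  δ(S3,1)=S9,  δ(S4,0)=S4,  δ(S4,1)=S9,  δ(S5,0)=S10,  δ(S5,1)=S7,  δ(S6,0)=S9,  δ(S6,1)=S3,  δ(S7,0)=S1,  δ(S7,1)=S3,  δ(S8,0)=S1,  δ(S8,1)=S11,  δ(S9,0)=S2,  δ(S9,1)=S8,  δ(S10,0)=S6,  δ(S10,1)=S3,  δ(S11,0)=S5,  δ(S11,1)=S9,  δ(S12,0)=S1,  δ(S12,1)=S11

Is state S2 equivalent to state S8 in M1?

Yes

States {S0,S4,S12} cannot be reached from the start state, so discard them.
Initial partition by acceptance: {S2,S3,S7,S8,S10,S11} | {S1,S5,S6,S9}.
Refine {S2,S3,S7,S8,S10,S11} on symbol 1: members go to different blocks, giving {S2,S7,S8,S10} and {S3,S11}.
Split {S1,S5,S6,S9} by δ(·,0) → {S1,S6} and {S5,S9}.
Stable partition: {S2,S7,S8,S10} | {S1,S6} | {S3,S11} | {S5,S9} — 4 equivalence classes.
S2 and S8 lie in the same block of the stable partition, so they are equivalent — no string distinguishes them.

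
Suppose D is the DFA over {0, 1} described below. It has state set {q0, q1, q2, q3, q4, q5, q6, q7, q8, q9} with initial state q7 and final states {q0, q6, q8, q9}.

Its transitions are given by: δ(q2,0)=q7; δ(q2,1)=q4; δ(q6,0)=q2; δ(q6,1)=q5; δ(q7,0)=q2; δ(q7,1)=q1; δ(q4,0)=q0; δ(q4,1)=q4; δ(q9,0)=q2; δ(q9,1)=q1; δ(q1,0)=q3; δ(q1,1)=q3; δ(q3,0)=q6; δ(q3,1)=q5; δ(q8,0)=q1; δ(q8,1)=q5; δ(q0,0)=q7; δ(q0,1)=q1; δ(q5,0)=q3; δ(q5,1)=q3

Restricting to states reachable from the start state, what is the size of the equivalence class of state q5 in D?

2

States {q8,q9} cannot be reached from the start state, so discard them.
Start with accepting vs non-accepting: {q0,q6} | {q1,q2,q3,q4,q5,q7}.
Split {q1,q2,q3,q4,q5,q7} by δ(·,0) → {q1,q2,q5,q7} and {q3,q4}.
Split {q1,q2,q5,q7} by δ(·,0) → {q1,q5} and {q2,q7}.
On input 1, block {q3,q4} splits into {q3} and {q4}.
Split {q2,q7} by δ(·,1) → {q2} and {q7}.
On input 0, block {q0,q6} splits into {q0} and {q6}.
No further refinement is possible. Final partition (7 blocks): {q0} | {q1,q5} | {q3} | {q2} | {q4} | {q7} | {q6}.
State q5 belongs to the block {q1,q5}, which has 2 states.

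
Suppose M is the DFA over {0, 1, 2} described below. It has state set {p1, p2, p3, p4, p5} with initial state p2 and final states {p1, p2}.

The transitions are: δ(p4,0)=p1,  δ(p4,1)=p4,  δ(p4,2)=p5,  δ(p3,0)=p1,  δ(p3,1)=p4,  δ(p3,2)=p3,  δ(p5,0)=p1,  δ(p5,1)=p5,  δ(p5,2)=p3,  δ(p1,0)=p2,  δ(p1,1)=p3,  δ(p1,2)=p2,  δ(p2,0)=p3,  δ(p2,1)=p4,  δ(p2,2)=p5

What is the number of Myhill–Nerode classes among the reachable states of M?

3

All states are reachable from the start state.
Initial partition by acceptance: {p1,p2} | {p3,p4,p5}.
Refine {p1,p2} on symbol 0: members go to different blocks, giving {p1} and {p2}.
The partition is now stable with 3 blocks: {p1} | {p3,p4,p5} | {p2}.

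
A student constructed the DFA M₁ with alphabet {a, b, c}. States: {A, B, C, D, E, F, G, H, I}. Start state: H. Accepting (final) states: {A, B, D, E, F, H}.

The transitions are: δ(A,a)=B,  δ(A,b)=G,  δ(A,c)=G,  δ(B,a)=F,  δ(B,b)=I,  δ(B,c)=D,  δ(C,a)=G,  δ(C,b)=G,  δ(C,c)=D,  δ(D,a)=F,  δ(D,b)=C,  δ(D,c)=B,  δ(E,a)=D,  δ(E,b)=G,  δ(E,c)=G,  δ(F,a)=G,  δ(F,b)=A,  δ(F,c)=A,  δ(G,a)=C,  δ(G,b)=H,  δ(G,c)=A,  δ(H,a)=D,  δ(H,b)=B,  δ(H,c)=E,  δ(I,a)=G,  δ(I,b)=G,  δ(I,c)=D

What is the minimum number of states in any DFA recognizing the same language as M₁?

6

Every state is reachable, so we keep all 9.
P0 = {A,B,D,E,F,H} | {C,G,I}.
On input a, block {A,B,D,E,F,H} splits into {A,B,D,E,H} and {F}.
Refine {A,B,D,E,H} on symbol a: members go to different blocks, giving {A,E,H} and {B,D}.
Split {A,E,H} by δ(·,b) → {A,E} and {H}.
Split {C,G,I} by δ(·,b) → {C,I} and {G}.
No further refinement is possible. Final partition (6 blocks): {A,E} | {C,I} | {F} | {B,D} | {H} | {G}.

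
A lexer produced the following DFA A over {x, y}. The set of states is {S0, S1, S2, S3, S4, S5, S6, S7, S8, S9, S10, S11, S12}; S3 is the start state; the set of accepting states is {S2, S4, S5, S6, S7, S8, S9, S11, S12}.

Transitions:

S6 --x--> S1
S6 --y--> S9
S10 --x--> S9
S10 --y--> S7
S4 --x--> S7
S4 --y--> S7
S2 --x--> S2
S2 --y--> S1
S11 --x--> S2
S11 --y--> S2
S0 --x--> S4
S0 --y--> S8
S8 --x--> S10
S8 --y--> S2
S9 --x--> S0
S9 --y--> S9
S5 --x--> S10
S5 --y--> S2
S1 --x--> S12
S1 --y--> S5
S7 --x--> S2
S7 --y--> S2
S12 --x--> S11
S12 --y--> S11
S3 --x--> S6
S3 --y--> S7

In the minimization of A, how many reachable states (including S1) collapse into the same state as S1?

Initial partition by acceptance: {S2,S4,S5,S6,S7,S8,S9,S11,S12} | {S0,S1,S3,S10}.
Refine {S2,S4,S5,S6,S7,S8,S9,S11,S12} on symbol x: members go to different blocks, giving {S2,S4,S7,S11,S12} and {S5,S6,S8,S9}.
On input y, block {S2,S4,S7,S11,S12} splits into {S4,S7,S11,S12} and {S2}.
Split {S4,S7,S11,S12} by δ(·,x) → {S4,S12} and {S7,S11}.
On input x, block {S0,S1,S3,S10} splits into {S0,S1} and {S3,S10}.
On input x, block {S5,S6,S8,S9} splits into {S5,S8} and {S6,S9}.
Stable partition: {S4,S12} | {S0,S1} | {S5,S8} | {S2} | {S7,S11} | {S3,S10} | {S6,S9} — 7 equivalence classes.
The equivalence class containing S1 is {S0,S1}, of size 2.

2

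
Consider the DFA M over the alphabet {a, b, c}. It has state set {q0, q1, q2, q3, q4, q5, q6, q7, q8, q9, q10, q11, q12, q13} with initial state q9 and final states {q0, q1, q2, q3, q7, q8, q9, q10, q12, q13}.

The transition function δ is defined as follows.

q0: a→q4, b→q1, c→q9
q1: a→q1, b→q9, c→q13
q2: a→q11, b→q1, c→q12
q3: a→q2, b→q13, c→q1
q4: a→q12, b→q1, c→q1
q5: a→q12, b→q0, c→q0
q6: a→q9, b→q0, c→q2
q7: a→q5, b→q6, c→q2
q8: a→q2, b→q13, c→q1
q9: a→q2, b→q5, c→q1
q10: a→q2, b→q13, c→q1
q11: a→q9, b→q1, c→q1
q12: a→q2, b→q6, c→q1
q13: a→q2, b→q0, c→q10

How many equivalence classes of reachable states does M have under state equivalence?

7

Reachable states from the start: {q0,q1,q2,q4,q5,q6,q9,q10,q11,q12,q13}. Unreachable: {q3,q7,q8} — drop them.
Start with accepting vs non-accepting: {q0,q1,q2,q9,q10,q12,q13} | {q4,q5,q6,q11}.
Split {q0,q1,q2,q9,q10,q12,q13} by δ(·,a) → {q1,q9,q10,q12,q13} and {q0,q2}.
On input a, block {q1,q9,q10,q12,q13} splits into {q9,q10,q12,q13} and {q1}.
Split {q9,q10,q12,q13} by δ(·,b) → {q9,q12} and {q10} and {q13}.
Refine {q4,q5,q6,q11} on symbol b: members go to different blocks, giving {q4,q11} and {q5,q6}.
No further refinement is possible. Final partition (7 blocks): {q9,q12} | {q4,q11} | {q0,q2} | {q1} | {q10} | {q13} | {q5,q6}.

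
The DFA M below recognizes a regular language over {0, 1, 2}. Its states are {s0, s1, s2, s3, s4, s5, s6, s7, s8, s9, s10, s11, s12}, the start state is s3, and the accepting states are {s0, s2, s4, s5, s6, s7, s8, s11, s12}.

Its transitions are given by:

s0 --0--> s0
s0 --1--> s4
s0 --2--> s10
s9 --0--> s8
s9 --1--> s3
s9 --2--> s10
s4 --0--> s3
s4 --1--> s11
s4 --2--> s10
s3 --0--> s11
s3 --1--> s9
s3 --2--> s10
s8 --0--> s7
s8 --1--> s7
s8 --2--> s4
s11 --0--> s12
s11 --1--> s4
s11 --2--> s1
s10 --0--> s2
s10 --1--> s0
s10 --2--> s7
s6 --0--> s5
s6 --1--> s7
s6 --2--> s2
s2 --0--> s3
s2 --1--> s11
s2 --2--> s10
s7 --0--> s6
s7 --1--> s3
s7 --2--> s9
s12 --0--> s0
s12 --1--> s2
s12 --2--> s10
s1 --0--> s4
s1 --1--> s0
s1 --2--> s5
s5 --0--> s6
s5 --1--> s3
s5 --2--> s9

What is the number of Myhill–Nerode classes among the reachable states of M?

Every state is reachable, so we keep all 13.
P0 = {s0,s2,s4,s5,s6,s7,s8,s11,s12} | {s1,s3,s9,s10}.
Refine {s0,s2,s4,s5,s6,s7,s8,s11,s12} on symbol 0: members go to different blocks, giving {s0,s5,s6,s7,s8,s11,s12} and {s2,s4}.
Split {s0,s5,s6,s7,s8,s11,s12} by δ(·,1) → {s0,s11,s12} and {s5,s7} and {s6,s8}.
On input 0, block {s1,s3,s9,s10} splits into {s1,s10} and {s3} and {s9}.
The partition is now stable with 7 blocks: {s0,s11,s12} | {s1,s10} | {s2,s4} | {s5,s7} | {s6,s8} | {s3} | {s9}.

7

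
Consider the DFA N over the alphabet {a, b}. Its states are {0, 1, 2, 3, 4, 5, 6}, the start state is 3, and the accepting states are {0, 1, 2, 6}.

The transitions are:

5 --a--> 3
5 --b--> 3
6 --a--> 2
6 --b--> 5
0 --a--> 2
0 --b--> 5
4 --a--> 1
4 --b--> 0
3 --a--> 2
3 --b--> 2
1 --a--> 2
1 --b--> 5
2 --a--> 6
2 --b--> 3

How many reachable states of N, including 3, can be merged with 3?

1

States {0,1,4} cannot be reached from the start state, so discard them.
P0 = {2,6} | {3,5}.
On input a, block {3,5} splits into {3} and {5}.
Refine {2,6} on symbol b: members go to different blocks, giving {2} and {6}.
Stable partition: {2} | {3} | {5} | {6} — 4 equivalence classes.
The equivalence class containing 3 is {3}, of size 1.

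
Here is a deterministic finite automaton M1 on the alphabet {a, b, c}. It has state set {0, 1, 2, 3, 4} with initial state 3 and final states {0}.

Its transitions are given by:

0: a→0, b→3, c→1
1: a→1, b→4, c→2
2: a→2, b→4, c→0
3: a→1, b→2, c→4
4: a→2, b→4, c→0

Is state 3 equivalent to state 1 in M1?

Initial partition by acceptance: {0} | {1,2,3,4}.
Split {1,2,3,4} by δ(·,c) → {1,3} and {2,4}.
No further refinement is possible. Final partition (3 blocks): {0} | {1,3} | {2,4}.
3 and 1 lie in the same block of the stable partition, so they are equivalent — no string distinguishes them.

Yes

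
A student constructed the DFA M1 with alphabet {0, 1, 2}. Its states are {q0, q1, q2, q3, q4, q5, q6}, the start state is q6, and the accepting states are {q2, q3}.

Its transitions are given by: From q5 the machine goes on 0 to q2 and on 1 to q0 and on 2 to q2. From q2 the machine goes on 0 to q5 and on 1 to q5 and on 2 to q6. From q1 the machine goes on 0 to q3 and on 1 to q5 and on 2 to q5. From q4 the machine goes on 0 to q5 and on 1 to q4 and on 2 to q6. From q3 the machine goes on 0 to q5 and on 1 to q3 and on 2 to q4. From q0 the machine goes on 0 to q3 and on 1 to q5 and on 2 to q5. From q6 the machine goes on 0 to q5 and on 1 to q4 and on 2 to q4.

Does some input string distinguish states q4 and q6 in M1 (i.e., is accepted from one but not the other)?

No

States {q1} cannot be reached from the start state, so discard them.
P0 = {q2,q3} | {q0,q4,q5,q6}.
On input 1, block {q2,q3} splits into {q2} and {q3}.
Refine {q0,q4,q5,q6} on symbol 0: members go to different blocks, giving {q4,q6} and {q0} and {q5}.
Stable partition: {q2} | {q4,q6} | {q3} | {q0} | {q5} — 5 equivalence classes.
q4 and q6 lie in the same block of the stable partition, so they are equivalent — no string distinguishes them.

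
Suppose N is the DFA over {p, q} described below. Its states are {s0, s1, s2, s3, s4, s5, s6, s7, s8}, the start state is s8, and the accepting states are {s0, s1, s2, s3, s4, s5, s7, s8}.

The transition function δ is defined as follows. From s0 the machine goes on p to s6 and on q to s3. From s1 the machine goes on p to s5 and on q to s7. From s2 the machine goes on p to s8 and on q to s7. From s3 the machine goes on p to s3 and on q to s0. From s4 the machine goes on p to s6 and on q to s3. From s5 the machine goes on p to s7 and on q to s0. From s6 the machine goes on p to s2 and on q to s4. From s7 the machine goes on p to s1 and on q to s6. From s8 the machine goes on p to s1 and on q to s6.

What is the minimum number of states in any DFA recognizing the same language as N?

7

All states are reachable from the start state.
Initial partition by acceptance: {s0,s1,s2,s3,s4,s5,s7,s8} | {s6}.
On input p, block {s0,s1,s2,s3,s4,s5,s7,s8} splits into {s1,s2,s3,s5,s7,s8} and {s0,s4}.
Split {s1,s2,s3,s5,s7,s8} by δ(·,q) → {s1,s2} and {s3,s5} and {s7,s8}.
Refine {s1,s2} on symbol p: members go to different blocks, giving {s1} and {s2}.
Split {s3,s5} by δ(·,p) → {s3} and {s5}.
Stable partition: {s1} | {s6} | {s0,s4} | {s3} | {s7,s8} | {s2} | {s5} — 7 equivalence classes.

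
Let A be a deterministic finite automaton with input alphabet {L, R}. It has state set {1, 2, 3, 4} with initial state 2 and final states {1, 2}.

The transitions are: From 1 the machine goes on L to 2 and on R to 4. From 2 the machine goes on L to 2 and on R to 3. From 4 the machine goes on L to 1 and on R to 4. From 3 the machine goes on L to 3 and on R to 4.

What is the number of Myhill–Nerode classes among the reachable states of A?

P0 = {1,2} | {3,4}.
Split {3,4} by δ(·,L) → {3} and {4}.
Split {1,2} by δ(·,R) → {1} and {2}.
The partition is now stable with 4 blocks: {1} | {3} | {4} | {2}.

4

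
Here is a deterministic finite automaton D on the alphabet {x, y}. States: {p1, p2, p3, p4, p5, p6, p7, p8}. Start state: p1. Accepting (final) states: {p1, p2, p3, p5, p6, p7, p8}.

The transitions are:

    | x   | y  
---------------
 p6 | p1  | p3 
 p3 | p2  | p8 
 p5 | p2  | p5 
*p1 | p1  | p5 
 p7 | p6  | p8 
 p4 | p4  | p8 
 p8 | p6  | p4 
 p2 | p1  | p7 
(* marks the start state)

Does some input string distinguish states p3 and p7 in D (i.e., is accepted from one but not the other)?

All states are reachable from the start state.
Start with accepting vs non-accepting: {p1,p2,p3,p5,p6,p7,p8} | {p4}.
On input y, block {p1,p2,p3,p5,p6,p7,p8} splits into {p1,p2,p3,p5,p6,p7} and {p8}.
Refine {p1,p2,p3,p5,p6,p7} on symbol y: members go to different blocks, giving {p1,p2,p5,p6} and {p3,p7}.
Refine {p1,p2,p5,p6} on symbol y: members go to different blocks, giving {p1,p5} and {p2,p6}.
Refine {p1,p5} on symbol x: members go to different blocks, giving {p1} and {p5}.
Stable partition: {p1} | {p4} | {p8} | {p3,p7} | {p2,p6} | {p5} — 6 equivalence classes.
p3 and p7 lie in the same block of the stable partition, so they are equivalent — no string distinguishes them.

No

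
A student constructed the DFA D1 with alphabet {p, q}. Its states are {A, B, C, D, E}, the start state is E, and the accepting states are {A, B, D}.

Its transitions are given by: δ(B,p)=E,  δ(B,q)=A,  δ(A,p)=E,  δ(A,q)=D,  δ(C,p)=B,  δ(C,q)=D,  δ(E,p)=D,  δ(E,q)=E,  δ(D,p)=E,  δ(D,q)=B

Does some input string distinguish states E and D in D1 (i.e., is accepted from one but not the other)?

States {C} cannot be reached from the start state, so discard them.
Initial partition by acceptance: {A,B,D} | {E}.
No further refinement is possible. Final partition (2 blocks): {A,B,D} | {E}.
E and D end up in different blocks, so they are distinguishable. For instance, the string 'ε' is accepted from only D.

Yes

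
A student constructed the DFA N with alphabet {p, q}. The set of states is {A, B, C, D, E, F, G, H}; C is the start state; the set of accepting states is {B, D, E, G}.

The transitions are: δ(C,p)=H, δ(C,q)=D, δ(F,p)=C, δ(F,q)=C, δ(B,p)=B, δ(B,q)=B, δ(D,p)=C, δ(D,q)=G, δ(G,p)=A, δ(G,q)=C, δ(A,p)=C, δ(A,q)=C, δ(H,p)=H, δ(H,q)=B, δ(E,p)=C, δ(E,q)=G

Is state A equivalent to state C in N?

No

First remove the unreachable states {E,F}; 6 states remain.
P0 = {B,D,G} | {A,C,H}.
On input p, block {B,D,G} splits into {D,G} and {B}.
Refine {D,G} on symbol q: members go to different blocks, giving {D} and {G}.
Split {A,C,H} by δ(·,q) → {A} and {C} and {H}.
No further refinement is possible. Final partition (6 blocks): {D} | {A} | {B} | {G} | {C} | {H}.
A and C end up in different blocks, so they are distinguishable. For instance, the string 'q' is accepted from only C.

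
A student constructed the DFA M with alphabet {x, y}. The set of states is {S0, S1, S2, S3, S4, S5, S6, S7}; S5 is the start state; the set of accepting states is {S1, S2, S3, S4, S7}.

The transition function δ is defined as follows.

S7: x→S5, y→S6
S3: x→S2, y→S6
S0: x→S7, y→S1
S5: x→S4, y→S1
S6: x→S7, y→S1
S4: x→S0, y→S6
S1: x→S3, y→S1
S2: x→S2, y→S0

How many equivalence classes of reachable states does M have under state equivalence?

4

All states are reachable from the start state.
Initial partition by acceptance: {S1,S2,S3,S4,S7} | {S0,S5,S6}.
On input x, block {S1,S2,S3,S4,S7} splits into {S1,S2,S3} and {S4,S7}.
Refine {S1,S2,S3} on symbol y: members go to different blocks, giving {S2,S3} and {S1}.
Stable partition: {S2,S3} | {S0,S5,S6} | {S4,S7} | {S1} — 4 equivalence classes.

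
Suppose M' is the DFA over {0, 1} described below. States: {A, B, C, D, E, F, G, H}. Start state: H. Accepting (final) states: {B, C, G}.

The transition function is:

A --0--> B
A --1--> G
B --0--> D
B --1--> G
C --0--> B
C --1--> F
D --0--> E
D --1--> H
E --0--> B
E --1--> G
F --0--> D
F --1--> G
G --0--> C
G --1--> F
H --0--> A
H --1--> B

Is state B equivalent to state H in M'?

No

Initial partition by acceptance: {B,C,G} | {A,D,E,F,H}.
On input 0, block {B,C,G} splits into {C,G} and {B}.
Split {C,G} by δ(·,0) → {C} and {G}.
Split {A,D,E,F,H} by δ(·,0) → {D,F,H} and {A,E}.
Refine {D,F,H} on symbol 0: members go to different blocks, giving {D,H} and {F}.
On input 1, block {D,H} splits into {D} and {H}.
No further refinement is possible. Final partition (7 blocks): {C} | {D} | {B} | {G} | {A,E} | {F} | {H}.
B and H end up in different blocks, so they are distinguishable. For instance, the string 'ε' is accepted from only B.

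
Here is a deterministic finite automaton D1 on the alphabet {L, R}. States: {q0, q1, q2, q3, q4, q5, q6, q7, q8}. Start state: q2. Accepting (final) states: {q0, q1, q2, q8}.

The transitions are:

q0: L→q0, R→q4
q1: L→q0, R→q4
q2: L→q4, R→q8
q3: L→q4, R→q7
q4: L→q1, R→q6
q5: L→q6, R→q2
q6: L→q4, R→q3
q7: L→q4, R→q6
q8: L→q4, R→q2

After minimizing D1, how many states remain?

4

First remove the unreachable states {q5}; 8 states remain.
Initial partition by acceptance: {q0,q1,q2,q8} | {q3,q4,q6,q7}.
Refine {q0,q1,q2,q8} on symbol L: members go to different blocks, giving {q0,q1} and {q2,q8}.
Split {q3,q4,q6,q7} by δ(·,L) → {q3,q6,q7} and {q4}.
No further refinement is possible. Final partition (4 blocks): {q0,q1} | {q3,q6,q7} | {q2,q8} | {q4}.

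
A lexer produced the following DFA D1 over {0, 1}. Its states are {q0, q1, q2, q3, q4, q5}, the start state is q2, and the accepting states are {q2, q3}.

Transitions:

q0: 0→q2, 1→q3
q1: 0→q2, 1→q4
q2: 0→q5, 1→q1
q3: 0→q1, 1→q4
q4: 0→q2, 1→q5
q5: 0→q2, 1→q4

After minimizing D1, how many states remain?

2

States {q0,q3} cannot be reached from the start state, so discard them.
P0 = {q2} | {q1,q4,q5}.
The partition is now stable with 2 blocks: {q2} | {q1,q4,q5}.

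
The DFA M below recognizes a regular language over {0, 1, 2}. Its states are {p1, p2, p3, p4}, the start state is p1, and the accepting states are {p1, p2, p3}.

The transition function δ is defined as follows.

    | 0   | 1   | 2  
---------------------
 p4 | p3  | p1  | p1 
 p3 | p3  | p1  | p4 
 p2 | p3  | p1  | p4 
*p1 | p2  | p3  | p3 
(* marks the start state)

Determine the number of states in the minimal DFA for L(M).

All states are reachable from the start state.
Initial partition by acceptance: {p1,p2,p3} | {p4}.
On input 2, block {p1,p2,p3} splits into {p2,p3} and {p1}.
The partition is now stable with 3 blocks: {p2,p3} | {p4} | {p1}.

3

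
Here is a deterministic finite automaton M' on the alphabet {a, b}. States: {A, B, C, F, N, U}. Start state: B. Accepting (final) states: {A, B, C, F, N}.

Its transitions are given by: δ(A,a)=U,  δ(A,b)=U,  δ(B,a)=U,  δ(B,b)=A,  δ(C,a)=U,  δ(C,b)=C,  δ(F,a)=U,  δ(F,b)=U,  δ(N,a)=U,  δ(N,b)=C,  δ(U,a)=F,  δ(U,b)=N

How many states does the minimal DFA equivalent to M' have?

4

Every state is reachable, so we keep all 6.
P0 = {A,B,C,F,N} | {U}.
Refine {A,B,C,F,N} on symbol b: members go to different blocks, giving {B,C,N} and {A,F}.
Split {B,C,N} by δ(·,b) → {C,N} and {B}.
The partition is now stable with 4 blocks: {C,N} | {U} | {A,F} | {B}.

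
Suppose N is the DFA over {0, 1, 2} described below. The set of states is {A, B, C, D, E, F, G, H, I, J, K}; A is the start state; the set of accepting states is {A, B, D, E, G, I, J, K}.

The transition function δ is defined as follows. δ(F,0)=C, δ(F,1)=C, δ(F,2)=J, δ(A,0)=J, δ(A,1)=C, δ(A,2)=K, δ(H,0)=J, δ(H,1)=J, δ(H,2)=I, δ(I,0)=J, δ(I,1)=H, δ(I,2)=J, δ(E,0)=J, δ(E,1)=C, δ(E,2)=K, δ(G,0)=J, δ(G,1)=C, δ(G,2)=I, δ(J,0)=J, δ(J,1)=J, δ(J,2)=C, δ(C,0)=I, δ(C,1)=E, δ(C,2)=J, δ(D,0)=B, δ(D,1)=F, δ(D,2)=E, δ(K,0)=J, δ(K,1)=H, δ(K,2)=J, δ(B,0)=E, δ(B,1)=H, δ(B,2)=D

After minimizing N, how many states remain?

Reachable states from the start: {A,C,E,H,I,J,K}. Unreachable: {B,D,F,G} — drop them.
Initial partition by acceptance: {A,E,I,J,K} | {C,H}.
Refine {A,E,I,J,K} on symbol 1: members go to different blocks, giving {A,E,I,K} and {J}.
On input 2, block {A,E,I,K} splits into {A,E} and {I,K}.
On input 0, block {C,H} splits into {C} and {H}.
No further refinement is possible. Final partition (5 blocks): {A,E} | {C} | {J} | {I,K} | {H}.

5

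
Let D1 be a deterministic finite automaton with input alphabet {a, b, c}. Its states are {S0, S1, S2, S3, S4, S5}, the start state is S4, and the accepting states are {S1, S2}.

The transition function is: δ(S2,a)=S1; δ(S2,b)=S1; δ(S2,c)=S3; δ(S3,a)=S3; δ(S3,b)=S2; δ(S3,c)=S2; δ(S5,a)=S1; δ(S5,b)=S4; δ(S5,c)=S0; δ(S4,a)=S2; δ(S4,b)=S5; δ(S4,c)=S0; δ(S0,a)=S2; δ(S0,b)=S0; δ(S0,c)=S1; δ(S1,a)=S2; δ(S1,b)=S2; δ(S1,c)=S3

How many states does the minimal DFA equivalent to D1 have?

Every state is reachable, so we keep all 6.
P0 = {S1,S2} | {S0,S3,S4,S5}.
Split {S0,S3,S4,S5} by δ(·,a) → {S0,S4,S5} and {S3}.
Refine {S0,S4,S5} on symbol c: members go to different blocks, giving {S4,S5} and {S0}.
No further refinement is possible. Final partition (4 blocks): {S1,S2} | {S4,S5} | {S3} | {S0}.

4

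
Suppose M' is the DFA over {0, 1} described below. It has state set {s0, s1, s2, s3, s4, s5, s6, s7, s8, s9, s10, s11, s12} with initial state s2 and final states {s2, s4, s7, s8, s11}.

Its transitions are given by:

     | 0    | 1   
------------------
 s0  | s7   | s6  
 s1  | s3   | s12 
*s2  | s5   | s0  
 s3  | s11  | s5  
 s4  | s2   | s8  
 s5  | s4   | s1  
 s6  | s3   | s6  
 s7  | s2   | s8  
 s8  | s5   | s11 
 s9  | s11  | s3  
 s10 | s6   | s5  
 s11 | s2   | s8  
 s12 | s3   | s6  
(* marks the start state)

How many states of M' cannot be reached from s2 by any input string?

No path from s2 leads to s9, s10; the other 11 states are all reachable.

2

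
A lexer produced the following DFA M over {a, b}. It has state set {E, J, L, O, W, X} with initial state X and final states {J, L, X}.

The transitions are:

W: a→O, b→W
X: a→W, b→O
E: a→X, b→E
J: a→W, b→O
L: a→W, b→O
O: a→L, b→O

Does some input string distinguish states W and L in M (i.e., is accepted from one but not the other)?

Yes

States {E,J} cannot be reached from the start state, so discard them.
Initial partition by acceptance: {L,X} | {O,W}.
Split {O,W} by δ(·,a) → {W} and {O}.
Stable partition: {L,X} | {W} | {O} — 3 equivalence classes.
W and L end up in different blocks, so they are distinguishable. For instance, the string 'ε' is accepted from only L.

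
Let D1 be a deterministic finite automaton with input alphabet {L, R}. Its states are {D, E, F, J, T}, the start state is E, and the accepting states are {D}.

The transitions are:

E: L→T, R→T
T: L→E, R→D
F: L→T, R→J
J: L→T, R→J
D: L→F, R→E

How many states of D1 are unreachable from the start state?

0

A breadth-first search from the start state visits every state.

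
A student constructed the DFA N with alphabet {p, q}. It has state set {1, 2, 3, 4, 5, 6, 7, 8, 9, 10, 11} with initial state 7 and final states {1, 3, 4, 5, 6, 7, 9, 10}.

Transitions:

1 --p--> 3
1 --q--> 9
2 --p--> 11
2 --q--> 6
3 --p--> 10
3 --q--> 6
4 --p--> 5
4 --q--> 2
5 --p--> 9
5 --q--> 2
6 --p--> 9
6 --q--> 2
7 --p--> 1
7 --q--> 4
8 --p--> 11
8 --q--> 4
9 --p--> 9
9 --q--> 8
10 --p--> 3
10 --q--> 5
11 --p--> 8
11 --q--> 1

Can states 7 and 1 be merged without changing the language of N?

Every state is reachable, so we keep all 11.
Initial partition by acceptance: {1,3,4,5,6,7,9,10} | {2,8,11}.
Refine {1,3,4,5,6,7,9,10} on symbol q: members go to different blocks, giving {1,3,7,10} and {4,5,6,9}.
Split {2,8,11} by δ(·,q) → {2,8} and {11}.
Stable partition: {1,3,7,10} | {2,8} | {4,5,6,9} | {11} — 4 equivalence classes.
7 and 1 lie in the same block of the stable partition, so they are equivalent — no string distinguishes them.

Yes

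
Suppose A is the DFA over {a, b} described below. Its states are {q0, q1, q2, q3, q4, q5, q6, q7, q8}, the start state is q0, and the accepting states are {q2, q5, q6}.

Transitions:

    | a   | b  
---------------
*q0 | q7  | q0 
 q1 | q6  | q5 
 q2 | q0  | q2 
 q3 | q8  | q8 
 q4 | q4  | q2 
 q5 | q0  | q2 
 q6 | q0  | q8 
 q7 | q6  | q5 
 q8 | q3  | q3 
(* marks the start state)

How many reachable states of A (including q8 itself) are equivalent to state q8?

2

States {q1,q4} cannot be reached from the start state, so discard them.
Initial partition by acceptance: {q2,q5,q6} | {q0,q3,q7,q8}.
Split {q2,q5,q6} by δ(·,b) → {q2,q5} and {q6}.
On input a, block {q0,q3,q7,q8} splits into {q0,q3,q8} and {q7}.
Refine {q0,q3,q8} on symbol a: members go to different blocks, giving {q3,q8} and {q0}.
The partition is now stable with 5 blocks: {q2,q5} | {q3,q8} | {q6} | {q7} | {q0}.
State q8 belongs to the block {q3,q8}, which has 2 states.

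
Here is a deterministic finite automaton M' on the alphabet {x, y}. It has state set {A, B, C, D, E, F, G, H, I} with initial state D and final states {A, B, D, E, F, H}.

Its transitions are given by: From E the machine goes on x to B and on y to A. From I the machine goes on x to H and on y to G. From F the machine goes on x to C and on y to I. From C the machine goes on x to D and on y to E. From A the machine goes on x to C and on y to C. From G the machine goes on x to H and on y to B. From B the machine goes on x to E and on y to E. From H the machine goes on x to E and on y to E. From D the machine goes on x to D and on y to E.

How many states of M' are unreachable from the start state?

4

Starting at D and following transitions, the reachable set is {A, B, C, D, E}. That leaves F, G, H, I unreachable — 4 in total.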